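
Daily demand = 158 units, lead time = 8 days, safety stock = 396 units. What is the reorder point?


Formula: ROP = (Daily Demand * Lead Time) + Safety Stock
Demand during lead time = 158 * 8 = 1264 units
ROP = 1264 + 396 = 1660 units

1660 units


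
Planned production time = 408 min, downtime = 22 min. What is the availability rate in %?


Formula: Availability = (Planned Time - Downtime) / Planned Time * 100
Uptime = 408 - 22 = 386 min
Availability = 386 / 408 * 100 = 94.6%

94.6%


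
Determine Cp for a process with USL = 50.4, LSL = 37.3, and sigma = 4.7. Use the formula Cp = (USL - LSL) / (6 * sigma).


Cp = (50.4 - 37.3) / (6 * 4.7)

0.46


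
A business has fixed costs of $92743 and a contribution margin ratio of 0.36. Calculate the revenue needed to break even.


Formula: BER = Fixed Costs / Contribution Margin Ratio
BER = $92743 / 0.36
BER = $257619.44 (to the nearest cent)

$257619.44


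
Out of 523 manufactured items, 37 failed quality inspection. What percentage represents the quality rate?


Formula: Quality Rate = Good Pieces / Total Pieces * 100
Good pieces = 523 - 37 = 486
QR = 486 / 523 * 100 = 92.9%

92.9%


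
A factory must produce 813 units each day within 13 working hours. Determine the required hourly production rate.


Formula: Production Rate = Daily Demand / Available Hours
Rate = 813 units/day / 13 hours/day
Rate = 62.5 units/hour

62.5 units/hour


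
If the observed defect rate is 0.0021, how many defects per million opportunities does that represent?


DPMO = defect_rate * 1000000 = 0.0021 * 1000000

2100


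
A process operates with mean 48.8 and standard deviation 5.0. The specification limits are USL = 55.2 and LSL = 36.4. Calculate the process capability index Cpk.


Cpu = (55.2 - 48.8) / (3 * 5.0) = 0.43
Cpl = (48.8 - 36.4) / (3 * 5.0) = 0.83
Cpk = min(0.43, 0.83) = 0.43

0.43


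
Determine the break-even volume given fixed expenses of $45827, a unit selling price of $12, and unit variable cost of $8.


Formula: BEQ = Fixed Costs / (Price - Variable Cost)
Contribution margin = $12 - $8 = $4/unit
BEQ = ceil($45827 / $4/unit) = ceil(11456.75) = 11457 units

11457 units


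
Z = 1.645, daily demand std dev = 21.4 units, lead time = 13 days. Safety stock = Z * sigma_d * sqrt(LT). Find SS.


Formula: SS = z * sigma_d * sqrt(LT)
sqrt(LT) = sqrt(13) = 3.6056
SS = 1.645 * 21.4 * 3.6056
SS = 126.9 units

126.9 units


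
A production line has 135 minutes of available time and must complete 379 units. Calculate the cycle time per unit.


Formula: CT = Available Time / Number of Units
CT = 135 min / 379 units
CT = 0.36 min/unit

0.36 min/unit


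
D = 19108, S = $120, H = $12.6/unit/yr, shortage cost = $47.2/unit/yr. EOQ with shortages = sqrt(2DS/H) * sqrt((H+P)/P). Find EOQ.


Formula: EOQ* = sqrt(2DS/H) * sqrt((H+P)/P)
Base EOQ = sqrt(2*19108*120/12.6) = 603.29 units
Correction = sqrt((12.6+47.2)/47.2) = 1.12559
EOQ* = 603.29 * 1.12559 = 679.1 units

679.1 units


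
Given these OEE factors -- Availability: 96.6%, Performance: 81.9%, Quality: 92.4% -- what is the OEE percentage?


Formula: OEE = Availability * Performance * Quality / 10000
A * P = 96.6% * 81.9% / 100 = 79.12%
OEE = 79.12% * 92.4% / 100 = 73.1%

73.1%


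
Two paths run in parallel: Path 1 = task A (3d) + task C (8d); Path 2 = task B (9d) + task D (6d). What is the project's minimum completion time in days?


Path 1 = 3 + 8 = 11 days
Path 2 = 9 + 6 = 15 days
Duration = max(11, 15) = 15 days

15 days


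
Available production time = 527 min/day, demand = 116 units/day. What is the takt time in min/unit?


Formula: Takt Time = Available Production Time / Customer Demand
Takt = 527 min/day / 116 units/day
Takt = 4.54 min/unit

4.54 min/unit


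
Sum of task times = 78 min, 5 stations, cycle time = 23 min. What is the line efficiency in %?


Formula: Efficiency = Sum of Task Times / (N_stations * CT) * 100
Total station capacity = 5 stations * 23 min = 115 min
Efficiency = 78 / 115 * 100 = 67.8%

67.8%


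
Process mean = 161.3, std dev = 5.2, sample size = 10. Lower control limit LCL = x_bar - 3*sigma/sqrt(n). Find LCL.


LCL = 161.3 - 3 * 5.2 / sqrt(10)

156.37


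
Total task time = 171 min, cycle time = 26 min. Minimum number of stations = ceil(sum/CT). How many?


Formula: N_min = ceil(Sum of Task Times / Cycle Time)
N_min = ceil(171 min / 26 min) = ceil(6.5769)
N_min = 7 stations

7


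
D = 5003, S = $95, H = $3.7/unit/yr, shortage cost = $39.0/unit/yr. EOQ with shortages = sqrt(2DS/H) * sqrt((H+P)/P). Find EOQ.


Formula: EOQ* = sqrt(2DS/H) * sqrt((H+P)/P)
Base EOQ = sqrt(2*5003*95/3.7) = 506.86 units
Correction = sqrt((3.7+39.0)/39.0) = 1.04636
EOQ* = 506.86 * 1.04636 = 530.4 units

530.4 units


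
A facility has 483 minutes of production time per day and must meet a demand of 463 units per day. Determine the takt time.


Formula: Takt Time = Available Production Time / Customer Demand
Takt = 483 min/day / 463 units/day
Takt = 1.04 min/unit

1.04 min/unit


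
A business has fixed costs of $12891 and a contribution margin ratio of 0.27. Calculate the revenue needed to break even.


Formula: BER = Fixed Costs / Contribution Margin Ratio
BER = $12891 / 0.27
BER = $47744.44 (to the nearest cent)

$47744.44


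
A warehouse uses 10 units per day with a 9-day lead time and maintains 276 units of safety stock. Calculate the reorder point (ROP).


Formula: ROP = (Daily Demand * Lead Time) + Safety Stock
Demand during lead time = 10 * 9 = 90 units
ROP = 90 + 276 = 366 units

366 units


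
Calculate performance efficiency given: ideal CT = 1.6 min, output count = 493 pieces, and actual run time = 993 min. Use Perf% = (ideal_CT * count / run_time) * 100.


Formula: Performance = (Ideal CT * Total Count) / Run Time * 100
Ideal output time = 1.6 * 493 = 788.8 min
Performance = 788.8 / 993 * 100 = 79.4%

79.4%


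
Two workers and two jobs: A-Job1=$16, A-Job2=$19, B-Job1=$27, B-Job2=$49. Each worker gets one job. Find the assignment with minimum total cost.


Option 1: A->1 + B->2 = $16 + $49 = $65
Option 2: A->2 + B->1 = $19 + $27 = $46
Min cost = min($65, $46) = $46

$46


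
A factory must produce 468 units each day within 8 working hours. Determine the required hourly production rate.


Formula: Production Rate = Daily Demand / Available Hours
Rate = 468 units/day / 8 hours/day
Rate = 58.5 units/hour

58.5 units/hour


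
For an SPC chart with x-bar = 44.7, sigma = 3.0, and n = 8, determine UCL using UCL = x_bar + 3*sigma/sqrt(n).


UCL = 44.7 + 3 * 3.0 / sqrt(8)

47.88


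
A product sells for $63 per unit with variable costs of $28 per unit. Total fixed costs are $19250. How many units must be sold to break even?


Formula: BEQ = Fixed Costs / (Price - Variable Cost)
Contribution margin = $63 - $28 = $35/unit
BEQ = ceil($19250 / $35/unit) = ceil(550.0) = 550 units

550 units


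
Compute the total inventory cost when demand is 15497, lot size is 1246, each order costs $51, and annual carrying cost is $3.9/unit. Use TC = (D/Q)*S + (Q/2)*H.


TC = 15497/1246 * 51 + 1246/2 * 3.9

$3064.01


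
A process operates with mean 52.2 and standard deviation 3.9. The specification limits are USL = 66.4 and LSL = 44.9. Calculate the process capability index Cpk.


Cpu = (66.4 - 52.2) / (3 * 3.9) = 1.21
Cpl = (52.2 - 44.9) / (3 * 3.9) = 0.62
Cpk = min(1.21, 0.62) = 0.62

0.62


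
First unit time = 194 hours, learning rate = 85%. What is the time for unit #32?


Formula: T_n = T_1 * (learning_rate)^(log2(n)) where learning_rate = rate/100
Doublings = log2(32) = 5
T_n = 194 * 0.85^5
T_n = 194 * 0.4437 = 86.1 hours

86.1 hours


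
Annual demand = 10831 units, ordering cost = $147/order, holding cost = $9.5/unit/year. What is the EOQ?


Formula: EOQ = sqrt(2 * D * S / H)
Numerator: 2 * 10831 * 147 = 3184314
2DS/H = 3184314 / 9.5 = 335190.9
EOQ = sqrt(335190.9) = 579.0 units

579.0 units


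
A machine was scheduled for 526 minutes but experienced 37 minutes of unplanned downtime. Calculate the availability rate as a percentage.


Formula: Availability = (Planned Time - Downtime) / Planned Time * 100
Uptime = 526 - 37 = 489 min
Availability = 489 / 526 * 100 = 93.0%

93.0%


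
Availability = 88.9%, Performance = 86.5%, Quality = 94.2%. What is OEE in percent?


Formula: OEE = Availability * Performance * Quality / 10000
A * P = 88.9% * 86.5% / 100 = 76.9%
OEE = 76.9% * 94.2% / 100 = 72.4%

72.4%


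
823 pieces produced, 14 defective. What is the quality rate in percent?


Formula: Quality Rate = Good Pieces / Total Pieces * 100
Good pieces = 823 - 14 = 809
QR = 809 / 823 * 100 = 98.3%

98.3%


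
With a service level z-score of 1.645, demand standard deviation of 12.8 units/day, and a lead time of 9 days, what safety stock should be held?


Formula: SS = z * sigma_d * sqrt(LT)
sqrt(LT) = sqrt(9) = 3.0
SS = 1.645 * 12.8 * 3.0
SS = 63.2 units

63.2 units


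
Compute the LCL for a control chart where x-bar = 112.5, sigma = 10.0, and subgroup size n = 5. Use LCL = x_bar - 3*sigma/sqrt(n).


LCL = 112.5 - 3 * 10.0 / sqrt(5)

99.08


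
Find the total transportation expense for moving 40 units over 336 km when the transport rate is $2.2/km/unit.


TC = dist * cost * units = 336 * 2.2 * 40 = $29568.00

$29568.00


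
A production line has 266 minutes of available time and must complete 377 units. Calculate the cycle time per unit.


Formula: CT = Available Time / Number of Units
CT = 266 min / 377 units
CT = 0.71 min/unit

0.71 min/unit


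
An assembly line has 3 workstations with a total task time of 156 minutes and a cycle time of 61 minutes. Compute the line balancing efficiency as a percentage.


Formula: Efficiency = Sum of Task Times / (N_stations * CT) * 100
Total station capacity = 3 stations * 61 min = 183 min
Efficiency = 156 / 183 * 100 = 85.2%

85.2%


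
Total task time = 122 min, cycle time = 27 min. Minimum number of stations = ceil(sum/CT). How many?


Formula: N_min = ceil(Sum of Task Times / Cycle Time)
N_min = ceil(122 min / 27 min) = ceil(4.5185)
N_min = 5 stations

5


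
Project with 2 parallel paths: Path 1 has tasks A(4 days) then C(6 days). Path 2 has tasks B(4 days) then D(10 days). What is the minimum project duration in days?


Path 1 = 4 + 6 = 10 days
Path 2 = 4 + 10 = 14 days
Duration = max(10, 14) = 14 days

14 days


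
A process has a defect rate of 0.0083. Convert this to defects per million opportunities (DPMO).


DPMO = defect_rate * 1000000 = 0.0083 * 1000000

8300


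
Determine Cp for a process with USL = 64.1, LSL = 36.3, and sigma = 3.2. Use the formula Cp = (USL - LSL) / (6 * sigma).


Cp = (64.1 - 36.3) / (6 * 3.2)

1.45


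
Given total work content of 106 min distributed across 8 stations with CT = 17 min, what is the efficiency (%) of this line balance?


Formula: Efficiency = Sum of Task Times / (N_stations * CT) * 100
Total station capacity = 8 stations * 17 min = 136 min
Efficiency = 106 / 136 * 100 = 77.9%

77.9%


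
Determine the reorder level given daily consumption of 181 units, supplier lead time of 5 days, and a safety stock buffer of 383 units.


Formula: ROP = (Daily Demand * Lead Time) + Safety Stock
Demand during lead time = 181 * 5 = 905 units
ROP = 905 + 383 = 1288 units

1288 units


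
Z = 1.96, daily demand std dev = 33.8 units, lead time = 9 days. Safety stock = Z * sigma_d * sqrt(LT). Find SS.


Formula: SS = z * sigma_d * sqrt(LT)
sqrt(LT) = sqrt(9) = 3.0
SS = 1.96 * 33.8 * 3.0
SS = 198.7 units

198.7 units


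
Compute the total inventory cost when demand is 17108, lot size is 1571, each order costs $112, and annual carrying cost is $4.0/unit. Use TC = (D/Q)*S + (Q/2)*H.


TC = 17108/1571 * 112 + 1571/2 * 4.0

$4361.67


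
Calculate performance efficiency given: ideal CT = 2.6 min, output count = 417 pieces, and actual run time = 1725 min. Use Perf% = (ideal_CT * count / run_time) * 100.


Formula: Performance = (Ideal CT * Total Count) / Run Time * 100
Ideal output time = 2.6 * 417 = 1084.2 min
Performance = 1084.2 / 1725 * 100 = 62.9%

62.9%


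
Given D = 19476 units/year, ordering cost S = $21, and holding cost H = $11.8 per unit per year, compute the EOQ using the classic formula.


Formula: EOQ = sqrt(2 * D * S / H)
Numerator: 2 * 19476 * 21 = 817992
2DS/H = 817992 / 11.8 = 69321.4
EOQ = sqrt(69321.4) = 263.3 units

263.3 units


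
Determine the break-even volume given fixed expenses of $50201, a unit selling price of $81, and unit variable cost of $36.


Formula: BEQ = Fixed Costs / (Price - Variable Cost)
Contribution margin = $81 - $36 = $45/unit
BEQ = ceil($50201 / $45/unit) = ceil(1115.58) = 1116 units

1116 units


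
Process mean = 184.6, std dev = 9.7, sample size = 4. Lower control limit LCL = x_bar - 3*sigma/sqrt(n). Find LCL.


LCL = 184.6 - 3 * 9.7 / sqrt(4)

170.05


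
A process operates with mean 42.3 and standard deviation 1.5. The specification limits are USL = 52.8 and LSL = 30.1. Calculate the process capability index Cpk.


Cpu = (52.8 - 42.3) / (3 * 1.5) = 2.33
Cpl = (42.3 - 30.1) / (3 * 1.5) = 2.71
Cpk = min(2.33, 2.71) = 2.33

2.33


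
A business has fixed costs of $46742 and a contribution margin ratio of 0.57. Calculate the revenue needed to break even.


Formula: BER = Fixed Costs / Contribution Margin Ratio
BER = $46742 / 0.57
BER = $82003.51 (to the nearest cent)

$82003.51


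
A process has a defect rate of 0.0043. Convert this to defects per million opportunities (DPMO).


DPMO = defect_rate * 1000000 = 0.0043 * 1000000

4300


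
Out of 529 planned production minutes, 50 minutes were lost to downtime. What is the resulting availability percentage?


Formula: Availability = (Planned Time - Downtime) / Planned Time * 100
Uptime = 529 - 50 = 479 min
Availability = 479 / 529 * 100 = 90.5%

90.5%


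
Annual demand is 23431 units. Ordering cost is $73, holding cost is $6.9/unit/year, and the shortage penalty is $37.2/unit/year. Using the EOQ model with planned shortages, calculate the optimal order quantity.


Formula: EOQ* = sqrt(2DS/H) * sqrt((H+P)/P)
Base EOQ = sqrt(2*23431*73/6.9) = 704.12 units
Correction = sqrt((6.9+37.2)/37.2) = 1.0888
EOQ* = 704.12 * 1.0888 = 766.6 units

766.6 units


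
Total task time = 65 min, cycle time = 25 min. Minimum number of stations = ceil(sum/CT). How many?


Formula: N_min = ceil(Sum of Task Times / Cycle Time)
N_min = ceil(65 min / 25 min) = ceil(2.6)
N_min = 3 stations

3


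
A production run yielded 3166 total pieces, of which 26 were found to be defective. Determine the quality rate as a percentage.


Formula: Quality Rate = Good Pieces / Total Pieces * 100
Good pieces = 3166 - 26 = 3140
QR = 3140 / 3166 * 100 = 99.2%

99.2%


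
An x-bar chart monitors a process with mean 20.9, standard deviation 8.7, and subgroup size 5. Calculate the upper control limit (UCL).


UCL = 20.9 + 3 * 8.7 / sqrt(5)

32.57


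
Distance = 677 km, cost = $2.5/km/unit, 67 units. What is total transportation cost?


TC = dist * cost * units = 677 * 2.5 * 67 = $113397.50

$113397.50


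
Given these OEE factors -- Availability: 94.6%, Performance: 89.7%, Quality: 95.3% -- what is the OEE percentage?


Formula: OEE = Availability * Performance * Quality / 10000
A * P = 94.6% * 89.7% / 100 = 84.86%
OEE = 84.86% * 95.3% / 100 = 80.9%

80.9%


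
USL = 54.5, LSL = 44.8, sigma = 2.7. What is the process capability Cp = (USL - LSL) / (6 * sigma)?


Cp = (54.5 - 44.8) / (6 * 2.7)

0.6


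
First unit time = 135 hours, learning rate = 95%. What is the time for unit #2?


Formula: T_n = T_1 * (learning_rate)^(log2(n)) where learning_rate = rate/100
Doublings = log2(2) = 1
T_n = 135 * 0.95^1
T_n = 135 * 0.95 = 128.3 hours

128.3 hours


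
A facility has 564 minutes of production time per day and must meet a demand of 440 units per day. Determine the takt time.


Formula: Takt Time = Available Production Time / Customer Demand
Takt = 564 min/day / 440 units/day
Takt = 1.28 min/unit

1.28 min/unit


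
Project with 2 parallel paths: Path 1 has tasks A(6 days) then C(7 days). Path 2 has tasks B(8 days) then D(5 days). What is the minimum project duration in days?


Path 1 = 6 + 7 = 13 days
Path 2 = 8 + 5 = 13 days
Duration = max(13, 13) = 13 days

13 days


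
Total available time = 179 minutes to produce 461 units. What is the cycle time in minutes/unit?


Formula: CT = Available Time / Number of Units
CT = 179 min / 461 units
CT = 0.39 min/unit

0.39 min/unit


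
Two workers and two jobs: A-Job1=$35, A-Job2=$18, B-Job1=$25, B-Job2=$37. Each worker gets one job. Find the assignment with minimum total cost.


Option 1: A->1 + B->2 = $35 + $37 = $72
Option 2: A->2 + B->1 = $18 + $25 = $43
Min cost = min($72, $43) = $43

$43


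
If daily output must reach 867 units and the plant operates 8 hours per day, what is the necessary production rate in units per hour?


Formula: Production Rate = Daily Demand / Available Hours
Rate = 867 units/day / 8 hours/day
Rate = 108.4 units/hour

108.4 units/hour


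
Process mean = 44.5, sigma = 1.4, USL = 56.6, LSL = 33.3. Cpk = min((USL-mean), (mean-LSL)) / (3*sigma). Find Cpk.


Cpu = (56.6 - 44.5) / (3 * 1.4) = 2.88
Cpl = (44.5 - 33.3) / (3 * 1.4) = 2.67
Cpk = min(2.88, 2.67) = 2.67

2.67


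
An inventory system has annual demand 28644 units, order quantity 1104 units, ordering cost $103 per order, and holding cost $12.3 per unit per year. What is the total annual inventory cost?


TC = 28644/1104 * 103 + 1104/2 * 12.3

$9462.00


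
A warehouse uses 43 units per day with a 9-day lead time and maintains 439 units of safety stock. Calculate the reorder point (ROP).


Formula: ROP = (Daily Demand * Lead Time) + Safety Stock
Demand during lead time = 43 * 9 = 387 units
ROP = 387 + 439 = 826 units

826 units


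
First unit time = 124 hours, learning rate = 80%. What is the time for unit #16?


Formula: T_n = T_1 * (learning_rate)^(log2(n)) where learning_rate = rate/100
Doublings = log2(16) = 4
T_n = 124 * 0.8^4
T_n = 124 * 0.4096 = 50.8 hours

50.8 hours


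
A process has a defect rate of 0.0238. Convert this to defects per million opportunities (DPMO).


DPMO = defect_rate * 1000000 = 0.0238 * 1000000

23800


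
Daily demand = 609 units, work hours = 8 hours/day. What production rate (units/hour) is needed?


Formula: Production Rate = Daily Demand / Available Hours
Rate = 609 units/day / 8 hours/day
Rate = 76.1 units/hour

76.1 units/hour


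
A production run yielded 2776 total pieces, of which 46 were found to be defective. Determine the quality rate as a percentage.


Formula: Quality Rate = Good Pieces / Total Pieces * 100
Good pieces = 2776 - 46 = 2730
QR = 2730 / 2776 * 100 = 98.3%

98.3%


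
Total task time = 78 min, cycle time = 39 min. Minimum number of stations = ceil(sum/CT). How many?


Formula: N_min = ceil(Sum of Task Times / Cycle Time)
N_min = ceil(78 min / 39 min) = ceil(2.0)
N_min = 2 stations

2


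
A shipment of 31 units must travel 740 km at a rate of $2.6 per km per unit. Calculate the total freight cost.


TC = dist * cost * units = 740 * 2.6 * 31 = $59644.00

$59644.00


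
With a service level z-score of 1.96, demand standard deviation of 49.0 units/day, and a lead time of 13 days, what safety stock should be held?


Formula: SS = z * sigma_d * sqrt(LT)
sqrt(LT) = sqrt(13) = 3.6056
SS = 1.96 * 49.0 * 3.6056
SS = 346.3 units

346.3 units


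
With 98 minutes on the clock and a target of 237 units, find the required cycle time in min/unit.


Formula: CT = Available Time / Number of Units
CT = 98 min / 237 units
CT = 0.41 min/unit

0.41 min/unit


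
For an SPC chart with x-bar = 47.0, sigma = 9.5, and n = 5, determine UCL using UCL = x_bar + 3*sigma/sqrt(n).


UCL = 47.0 + 3 * 9.5 / sqrt(5)

59.75


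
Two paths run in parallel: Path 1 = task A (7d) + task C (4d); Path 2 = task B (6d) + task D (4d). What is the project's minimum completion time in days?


Path 1 = 7 + 4 = 11 days
Path 2 = 6 + 4 = 10 days
Duration = max(11, 10) = 11 days

11 days


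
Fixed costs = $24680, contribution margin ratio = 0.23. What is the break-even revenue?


Formula: BER = Fixed Costs / Contribution Margin Ratio
BER = $24680 / 0.23
BER = $107304.35 (to the nearest cent)

$107304.35


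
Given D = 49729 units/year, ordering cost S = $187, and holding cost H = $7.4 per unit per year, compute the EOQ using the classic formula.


Formula: EOQ = sqrt(2 * D * S / H)
Numerator: 2 * 49729 * 187 = 18598646
2DS/H = 18598646 / 7.4 = 2513330.5
EOQ = sqrt(2513330.5) = 1585.3 units

1585.3 units


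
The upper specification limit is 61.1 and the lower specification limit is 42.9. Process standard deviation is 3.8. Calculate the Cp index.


Cp = (61.1 - 42.9) / (6 * 3.8)

0.8


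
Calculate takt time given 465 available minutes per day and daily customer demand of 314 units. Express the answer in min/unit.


Formula: Takt Time = Available Production Time / Customer Demand
Takt = 465 min/day / 314 units/day
Takt = 1.48 min/unit

1.48 min/unit


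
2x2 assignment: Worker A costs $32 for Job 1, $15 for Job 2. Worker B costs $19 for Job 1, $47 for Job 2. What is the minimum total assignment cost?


Option 1: A->1 + B->2 = $32 + $47 = $79
Option 2: A->2 + B->1 = $15 + $19 = $34
Min cost = min($79, $34) = $34

$34


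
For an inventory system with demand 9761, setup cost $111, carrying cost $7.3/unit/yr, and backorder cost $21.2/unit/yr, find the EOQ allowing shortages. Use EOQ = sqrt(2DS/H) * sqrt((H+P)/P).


Formula: EOQ* = sqrt(2DS/H) * sqrt((H+P)/P)
Base EOQ = sqrt(2*9761*111/7.3) = 544.83 units
Correction = sqrt((7.3+21.2)/21.2) = 1.15946
EOQ* = 544.83 * 1.15946 = 631.7 units

631.7 units


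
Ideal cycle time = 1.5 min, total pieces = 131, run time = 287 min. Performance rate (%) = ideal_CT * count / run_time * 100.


Formula: Performance = (Ideal CT * Total Count) / Run Time * 100
Ideal output time = 1.5 * 131 = 196.5 min
Performance = 196.5 / 287 * 100 = 68.5%

68.5%


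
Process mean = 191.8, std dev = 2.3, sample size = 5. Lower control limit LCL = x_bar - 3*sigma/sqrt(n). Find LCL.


LCL = 191.8 - 3 * 2.3 / sqrt(5)

188.71


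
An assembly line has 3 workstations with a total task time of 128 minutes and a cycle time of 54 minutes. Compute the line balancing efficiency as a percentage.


Formula: Efficiency = Sum of Task Times / (N_stations * CT) * 100
Total station capacity = 3 stations * 54 min = 162 min
Efficiency = 128 / 162 * 100 = 79.0%

79.0%


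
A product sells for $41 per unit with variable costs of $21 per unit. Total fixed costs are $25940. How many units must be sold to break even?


Formula: BEQ = Fixed Costs / (Price - Variable Cost)
Contribution margin = $41 - $21 = $20/unit
BEQ = ceil($25940 / $20/unit) = ceil(1297.0) = 1297 units

1297 units


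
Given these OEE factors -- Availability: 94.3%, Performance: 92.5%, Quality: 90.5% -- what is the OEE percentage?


Formula: OEE = Availability * Performance * Quality / 10000
A * P = 94.3% * 92.5% / 100 = 87.23%
OEE = 87.23% * 90.5% / 100 = 78.9%

78.9%


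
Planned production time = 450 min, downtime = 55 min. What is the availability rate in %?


Formula: Availability = (Planned Time - Downtime) / Planned Time * 100
Uptime = 450 - 55 = 395 min
Availability = 395 / 450 * 100 = 87.8%

87.8%


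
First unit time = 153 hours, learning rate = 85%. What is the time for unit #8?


Formula: T_n = T_1 * (learning_rate)^(log2(n)) where learning_rate = rate/100
Doublings = log2(8) = 3
T_n = 153 * 0.85^3
T_n = 153 * 0.6141 = 94.0 hours

94.0 hours


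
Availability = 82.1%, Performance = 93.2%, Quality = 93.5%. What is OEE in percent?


Formula: OEE = Availability * Performance * Quality / 10000
A * P = 82.1% * 93.2% / 100 = 76.52%
OEE = 76.52% * 93.5% / 100 = 71.5%

71.5%


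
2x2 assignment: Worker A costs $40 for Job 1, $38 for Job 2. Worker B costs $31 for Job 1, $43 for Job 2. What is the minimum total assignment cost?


Option 1: A->1 + B->2 = $40 + $43 = $83
Option 2: A->2 + B->1 = $38 + $31 = $69
Min cost = min($83, $69) = $69

$69


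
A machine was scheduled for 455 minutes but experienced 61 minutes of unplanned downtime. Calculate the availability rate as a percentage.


Formula: Availability = (Planned Time - Downtime) / Planned Time * 100
Uptime = 455 - 61 = 394 min
Availability = 394 / 455 * 100 = 86.6%

86.6%


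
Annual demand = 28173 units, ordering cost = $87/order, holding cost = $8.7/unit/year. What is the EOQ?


Formula: EOQ = sqrt(2 * D * S / H)
Numerator: 2 * 28173 * 87 = 4902102
2DS/H = 4902102 / 8.7 = 563460.0
EOQ = sqrt(563460.0) = 750.6 units

750.6 units


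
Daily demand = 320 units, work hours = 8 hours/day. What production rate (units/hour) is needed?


Formula: Production Rate = Daily Demand / Available Hours
Rate = 320 units/day / 8 hours/day
Rate = 40.0 units/hour

40.0 units/hour


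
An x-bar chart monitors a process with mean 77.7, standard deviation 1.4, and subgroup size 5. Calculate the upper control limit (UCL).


UCL = 77.7 + 3 * 1.4 / sqrt(5)

79.58


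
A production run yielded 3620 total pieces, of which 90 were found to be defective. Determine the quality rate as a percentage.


Formula: Quality Rate = Good Pieces / Total Pieces * 100
Good pieces = 3620 - 90 = 3530
QR = 3530 / 3620 * 100 = 97.5%

97.5%


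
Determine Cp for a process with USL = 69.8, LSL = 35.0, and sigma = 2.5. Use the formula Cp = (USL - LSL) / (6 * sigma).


Cp = (69.8 - 35.0) / (6 * 2.5)

2.32


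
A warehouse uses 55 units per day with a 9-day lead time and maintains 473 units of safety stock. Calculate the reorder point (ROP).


Formula: ROP = (Daily Demand * Lead Time) + Safety Stock
Demand during lead time = 55 * 9 = 495 units
ROP = 495 + 473 = 968 units

968 units


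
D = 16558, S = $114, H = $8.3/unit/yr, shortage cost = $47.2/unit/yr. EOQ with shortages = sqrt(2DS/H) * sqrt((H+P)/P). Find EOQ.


Formula: EOQ* = sqrt(2DS/H) * sqrt((H+P)/P)
Base EOQ = sqrt(2*16558*114/8.3) = 674.42 units
Correction = sqrt((8.3+47.2)/47.2) = 1.08437
EOQ* = 674.42 * 1.08437 = 731.3 units

731.3 units


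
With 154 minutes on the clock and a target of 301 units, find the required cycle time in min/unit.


Formula: CT = Available Time / Number of Units
CT = 154 min / 301 units
CT = 0.51 min/unit

0.51 min/unit


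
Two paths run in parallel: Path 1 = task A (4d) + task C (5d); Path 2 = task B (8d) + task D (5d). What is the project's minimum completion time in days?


Path 1 = 4 + 5 = 9 days
Path 2 = 8 + 5 = 13 days
Duration = max(9, 13) = 13 days

13 days


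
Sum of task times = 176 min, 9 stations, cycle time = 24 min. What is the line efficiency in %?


Formula: Efficiency = Sum of Task Times / (N_stations * CT) * 100
Total station capacity = 9 stations * 24 min = 216 min
Efficiency = 176 / 216 * 100 = 81.5%

81.5%


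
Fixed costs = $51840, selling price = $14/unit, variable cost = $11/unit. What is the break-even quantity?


Formula: BEQ = Fixed Costs / (Price - Variable Cost)
Contribution margin = $14 - $11 = $3/unit
BEQ = ceil($51840 / $3/unit) = ceil(17280.0) = 17280 units

17280 units


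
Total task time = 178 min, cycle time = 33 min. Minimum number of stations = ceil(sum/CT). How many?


Formula: N_min = ceil(Sum of Task Times / Cycle Time)
N_min = ceil(178 min / 33 min) = ceil(5.3939)
N_min = 6 stations

6


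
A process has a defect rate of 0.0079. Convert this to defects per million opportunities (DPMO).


DPMO = defect_rate * 1000000 = 0.0079 * 1000000

7900


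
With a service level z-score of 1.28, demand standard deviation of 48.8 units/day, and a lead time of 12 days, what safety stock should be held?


Formula: SS = z * sigma_d * sqrt(LT)
sqrt(LT) = sqrt(12) = 3.4641
SS = 1.28 * 48.8 * 3.4641
SS = 216.4 units

216.4 units


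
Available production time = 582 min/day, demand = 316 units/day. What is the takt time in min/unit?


Formula: Takt Time = Available Production Time / Customer Demand
Takt = 582 min/day / 316 units/day
Takt = 1.84 min/unit

1.84 min/unit


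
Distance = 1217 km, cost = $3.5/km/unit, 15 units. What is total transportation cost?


TC = dist * cost * units = 1217 * 3.5 * 15 = $63892.50

$63892.50


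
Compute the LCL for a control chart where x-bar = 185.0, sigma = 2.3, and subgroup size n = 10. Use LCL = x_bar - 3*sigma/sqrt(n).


LCL = 185.0 - 3 * 2.3 / sqrt(10)

182.82


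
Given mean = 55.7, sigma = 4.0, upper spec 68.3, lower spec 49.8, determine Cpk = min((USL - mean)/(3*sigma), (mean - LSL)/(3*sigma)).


Cpu = (68.3 - 55.7) / (3 * 4.0) = 1.05
Cpl = (55.7 - 49.8) / (3 * 4.0) = 0.49
Cpk = min(1.05, 0.49) = 0.49

0.49


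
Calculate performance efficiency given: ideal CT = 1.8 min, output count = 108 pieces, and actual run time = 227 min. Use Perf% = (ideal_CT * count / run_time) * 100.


Formula: Performance = (Ideal CT * Total Count) / Run Time * 100
Ideal output time = 1.8 * 108 = 194.4 min
Performance = 194.4 / 227 * 100 = 85.6%

85.6%


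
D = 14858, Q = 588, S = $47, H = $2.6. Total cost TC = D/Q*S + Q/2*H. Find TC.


TC = 14858/588 * 47 + 588/2 * 2.6

$1952.03


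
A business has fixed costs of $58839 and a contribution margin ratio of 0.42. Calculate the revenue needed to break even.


Formula: BER = Fixed Costs / Contribution Margin Ratio
BER = $58839 / 0.42
BER = $140092.86 (to the nearest cent)

$140092.86


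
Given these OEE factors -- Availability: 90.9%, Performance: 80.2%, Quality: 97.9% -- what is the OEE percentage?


Formula: OEE = Availability * Performance * Quality / 10000
A * P = 90.9% * 80.2% / 100 = 72.9%
OEE = 72.9% * 97.9% / 100 = 71.4%

71.4%


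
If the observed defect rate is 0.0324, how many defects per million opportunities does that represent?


DPMO = defect_rate * 1000000 = 0.0324 * 1000000

32400


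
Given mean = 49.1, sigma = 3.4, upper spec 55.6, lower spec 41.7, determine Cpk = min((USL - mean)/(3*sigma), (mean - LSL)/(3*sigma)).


Cpu = (55.6 - 49.1) / (3 * 3.4) = 0.64
Cpl = (49.1 - 41.7) / (3 * 3.4) = 0.73
Cpk = min(0.64, 0.73) = 0.64

0.64


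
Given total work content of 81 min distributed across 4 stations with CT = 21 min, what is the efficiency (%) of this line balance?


Formula: Efficiency = Sum of Task Times / (N_stations * CT) * 100
Total station capacity = 4 stations * 21 min = 84 min
Efficiency = 81 / 84 * 100 = 96.4%

96.4%


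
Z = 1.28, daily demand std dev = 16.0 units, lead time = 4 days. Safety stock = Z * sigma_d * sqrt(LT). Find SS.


Formula: SS = z * sigma_d * sqrt(LT)
sqrt(LT) = sqrt(4) = 2.0
SS = 1.28 * 16.0 * 2.0
SS = 41.0 units

41.0 units


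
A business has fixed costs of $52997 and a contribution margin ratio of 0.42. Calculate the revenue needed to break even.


Formula: BER = Fixed Costs / Contribution Margin Ratio
BER = $52997 / 0.42
BER = $126183.33 (to the nearest cent)

$126183.33


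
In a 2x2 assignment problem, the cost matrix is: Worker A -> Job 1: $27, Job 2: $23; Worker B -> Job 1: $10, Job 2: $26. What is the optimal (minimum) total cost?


Option 1: A->1 + B->2 = $27 + $26 = $53
Option 2: A->2 + B->1 = $23 + $10 = $33
Min cost = min($53, $33) = $33

$33


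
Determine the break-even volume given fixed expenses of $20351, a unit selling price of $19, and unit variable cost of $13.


Formula: BEQ = Fixed Costs / (Price - Variable Cost)
Contribution margin = $19 - $13 = $6/unit
BEQ = ceil($20351 / $6/unit) = ceil(3391.83) = 3392 units

3392 units


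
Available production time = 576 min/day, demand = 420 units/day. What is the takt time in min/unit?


Formula: Takt Time = Available Production Time / Customer Demand
Takt = 576 min/day / 420 units/day
Takt = 1.37 min/unit

1.37 min/unit


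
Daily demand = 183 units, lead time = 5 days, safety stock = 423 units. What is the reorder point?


Formula: ROP = (Daily Demand * Lead Time) + Safety Stock
Demand during lead time = 183 * 5 = 915 units
ROP = 915 + 423 = 1338 units

1338 units


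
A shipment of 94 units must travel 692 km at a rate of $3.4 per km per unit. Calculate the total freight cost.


TC = dist * cost * units = 692 * 3.4 * 94 = $221163.20

$221163.20


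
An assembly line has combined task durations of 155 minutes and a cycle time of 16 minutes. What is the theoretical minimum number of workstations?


Formula: N_min = ceil(Sum of Task Times / Cycle Time)
N_min = ceil(155 min / 16 min) = ceil(9.6875)
N_min = 10 stations

10


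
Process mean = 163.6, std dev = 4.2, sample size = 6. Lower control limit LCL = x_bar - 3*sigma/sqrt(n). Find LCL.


LCL = 163.6 - 3 * 4.2 / sqrt(6)

158.46


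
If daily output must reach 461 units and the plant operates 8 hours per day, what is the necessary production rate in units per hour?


Formula: Production Rate = Daily Demand / Available Hours
Rate = 461 units/day / 8 hours/day
Rate = 57.6 units/hour

57.6 units/hour


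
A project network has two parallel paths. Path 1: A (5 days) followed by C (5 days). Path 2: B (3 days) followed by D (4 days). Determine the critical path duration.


Path 1 = 5 + 5 = 10 days
Path 2 = 3 + 4 = 7 days
Duration = max(10, 7) = 10 days

10 days


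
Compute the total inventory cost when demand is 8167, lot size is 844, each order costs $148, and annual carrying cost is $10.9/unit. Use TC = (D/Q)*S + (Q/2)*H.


TC = 8167/844 * 148 + 844/2 * 10.9

$6031.93


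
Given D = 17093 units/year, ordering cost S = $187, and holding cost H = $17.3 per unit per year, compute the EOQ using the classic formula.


Formula: EOQ = sqrt(2 * D * S / H)
Numerator: 2 * 17093 * 187 = 6392782
2DS/H = 6392782 / 17.3 = 369525.0
EOQ = sqrt(369525.0) = 607.9 units

607.9 units


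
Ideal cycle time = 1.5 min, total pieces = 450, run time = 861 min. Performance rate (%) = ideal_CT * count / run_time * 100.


Formula: Performance = (Ideal CT * Total Count) / Run Time * 100
Ideal output time = 1.5 * 450 = 675.0 min
Performance = 675.0 / 861 * 100 = 78.4%

78.4%


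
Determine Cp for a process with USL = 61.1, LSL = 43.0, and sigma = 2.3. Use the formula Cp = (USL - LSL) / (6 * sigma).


Cp = (61.1 - 43.0) / (6 * 2.3)

1.31


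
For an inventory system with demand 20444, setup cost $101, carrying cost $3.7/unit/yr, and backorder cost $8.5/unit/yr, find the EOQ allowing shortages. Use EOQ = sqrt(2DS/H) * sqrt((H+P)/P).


Formula: EOQ* = sqrt(2DS/H) * sqrt((H+P)/P)
Base EOQ = sqrt(2*20444*101/3.7) = 1056.47 units
Correction = sqrt((3.7+8.5)/8.5) = 1.19804
EOQ* = 1056.47 * 1.19804 = 1265.7 units

1265.7 units


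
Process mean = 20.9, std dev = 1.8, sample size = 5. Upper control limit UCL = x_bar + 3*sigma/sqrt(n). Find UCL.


UCL = 20.9 + 3 * 1.8 / sqrt(5)

23.31


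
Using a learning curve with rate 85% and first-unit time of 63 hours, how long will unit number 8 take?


Formula: T_n = T_1 * (learning_rate)^(log2(n)) where learning_rate = rate/100
Doublings = log2(8) = 3
T_n = 63 * 0.85^3
T_n = 63 * 0.6141 = 38.7 hours

38.7 hours


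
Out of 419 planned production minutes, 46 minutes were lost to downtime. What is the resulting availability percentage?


Formula: Availability = (Planned Time - Downtime) / Planned Time * 100
Uptime = 419 - 46 = 373 min
Availability = 373 / 419 * 100 = 89.0%

89.0%


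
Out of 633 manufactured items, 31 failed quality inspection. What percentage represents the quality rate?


Formula: Quality Rate = Good Pieces / Total Pieces * 100
Good pieces = 633 - 31 = 602
QR = 602 / 633 * 100 = 95.1%

95.1%


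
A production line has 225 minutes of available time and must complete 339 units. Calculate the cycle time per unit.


Formula: CT = Available Time / Number of Units
CT = 225 min / 339 units
CT = 0.66 min/unit

0.66 min/unit


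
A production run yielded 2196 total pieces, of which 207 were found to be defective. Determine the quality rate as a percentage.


Formula: Quality Rate = Good Pieces / Total Pieces * 100
Good pieces = 2196 - 207 = 1989
QR = 1989 / 2196 * 100 = 90.6%

90.6%


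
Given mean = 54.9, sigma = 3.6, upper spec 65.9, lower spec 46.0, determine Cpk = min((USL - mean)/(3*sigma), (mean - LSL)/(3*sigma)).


Cpu = (65.9 - 54.9) / (3 * 3.6) = 1.02
Cpl = (54.9 - 46.0) / (3 * 3.6) = 0.82
Cpk = min(1.02, 0.82) = 0.82

0.82


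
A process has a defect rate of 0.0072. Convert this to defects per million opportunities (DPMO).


DPMO = defect_rate * 1000000 = 0.0072 * 1000000

7200


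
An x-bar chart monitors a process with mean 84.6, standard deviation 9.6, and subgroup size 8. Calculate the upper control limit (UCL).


UCL = 84.6 + 3 * 9.6 / sqrt(8)

94.78


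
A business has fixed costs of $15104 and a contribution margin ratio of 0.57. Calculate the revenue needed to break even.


Formula: BER = Fixed Costs / Contribution Margin Ratio
BER = $15104 / 0.57
BER = $26498.25 (to the nearest cent)

$26498.25


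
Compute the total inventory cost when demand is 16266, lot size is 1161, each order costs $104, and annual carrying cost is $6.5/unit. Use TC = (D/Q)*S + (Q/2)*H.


TC = 16266/1161 * 104 + 1161/2 * 6.5

$5230.32


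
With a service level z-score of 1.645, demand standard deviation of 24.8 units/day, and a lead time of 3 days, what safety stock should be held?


Formula: SS = z * sigma_d * sqrt(LT)
sqrt(LT) = sqrt(3) = 1.7321
SS = 1.645 * 24.8 * 1.7321
SS = 70.7 units

70.7 units


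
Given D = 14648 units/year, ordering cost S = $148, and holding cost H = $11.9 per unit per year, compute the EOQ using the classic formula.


Formula: EOQ = sqrt(2 * D * S / H)
Numerator: 2 * 14648 * 148 = 4335808
2DS/H = 4335808 / 11.9 = 364353.6
EOQ = sqrt(364353.6) = 603.6 units

603.6 units


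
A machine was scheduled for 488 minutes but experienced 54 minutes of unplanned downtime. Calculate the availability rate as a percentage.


Formula: Availability = (Planned Time - Downtime) / Planned Time * 100
Uptime = 488 - 54 = 434 min
Availability = 434 / 488 * 100 = 88.9%

88.9%


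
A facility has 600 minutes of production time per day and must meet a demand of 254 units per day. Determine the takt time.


Formula: Takt Time = Available Production Time / Customer Demand
Takt = 600 min/day / 254 units/day
Takt = 2.36 min/unit

2.36 min/unit


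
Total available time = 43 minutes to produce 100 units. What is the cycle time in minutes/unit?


Formula: CT = Available Time / Number of Units
CT = 43 min / 100 units
CT = 0.43 min/unit

0.43 min/unit


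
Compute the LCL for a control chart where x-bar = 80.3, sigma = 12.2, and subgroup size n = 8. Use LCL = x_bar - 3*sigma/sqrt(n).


LCL = 80.3 - 3 * 12.2 / sqrt(8)

67.36


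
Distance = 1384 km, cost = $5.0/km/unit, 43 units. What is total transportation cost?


TC = dist * cost * units = 1384 * 5.0 * 43 = $297560.00

$297560.00


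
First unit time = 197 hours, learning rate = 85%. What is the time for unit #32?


Formula: T_n = T_1 * (learning_rate)^(log2(n)) where learning_rate = rate/100
Doublings = log2(32) = 5
T_n = 197 * 0.85^5
T_n = 197 * 0.4437 = 87.4 hours

87.4 hours


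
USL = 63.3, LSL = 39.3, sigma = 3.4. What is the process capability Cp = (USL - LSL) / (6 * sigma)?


Cp = (63.3 - 39.3) / (6 * 3.4)

1.18


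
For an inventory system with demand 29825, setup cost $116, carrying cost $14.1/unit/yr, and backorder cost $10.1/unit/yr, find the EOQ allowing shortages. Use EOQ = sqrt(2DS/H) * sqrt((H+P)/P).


Formula: EOQ* = sqrt(2DS/H) * sqrt((H+P)/P)
Base EOQ = sqrt(2*29825*116/14.1) = 700.53 units
Correction = sqrt((14.1+10.1)/10.1) = 1.54791
EOQ* = 700.53 * 1.54791 = 1084.4 units

1084.4 units
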